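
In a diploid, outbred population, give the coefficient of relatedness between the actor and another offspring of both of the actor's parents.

0.5

Each parent–offspring link contributes a factor of 1/2, and independent paths through distinct common ancestors add.
Full sibs share both parents — two paths of length 2: r = 2·(1/2)^2 = 1/2.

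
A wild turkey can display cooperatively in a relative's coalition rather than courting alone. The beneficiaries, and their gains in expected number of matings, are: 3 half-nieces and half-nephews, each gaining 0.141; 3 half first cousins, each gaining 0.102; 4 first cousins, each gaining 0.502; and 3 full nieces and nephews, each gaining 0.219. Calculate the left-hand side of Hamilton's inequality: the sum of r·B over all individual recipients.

r to a half-niece or half-nephew = 0.125 (half-aunt/uncle↔niece/nephew: one path of length 3: r = (1/2)^3 = 1/8).
r to a half first cousin = 0.0625 (half first cousins share one grandparent — one path of length 4: r = (1/2)^4 = 1/16).
r to a first cousin = 1/8 (first cousins share one grandparent pair — two paths of length 4: r = 2·(1/2)^4 = 1/8).
r to a full niece or nephew = 1/4 (full aunt/uncle↔niece/nephew: two paths of length 3 through the shared grandparent pair: r = 2·(1/2)^3 = 1/4).
Summing one r·B term per recipient: 3·0.125·0.141 + 3·0.0625·0.102 + 4·0.125·0.502 + 3·0.25·0.219 = 0.48725.

0.48725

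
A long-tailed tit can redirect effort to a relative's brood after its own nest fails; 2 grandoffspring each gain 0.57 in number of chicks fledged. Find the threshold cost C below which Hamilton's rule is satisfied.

0.285

r to a grandoffspring = 1/4 (two parent–offspring links: r = (1/2)^2 = 1/4).
Hamilton's rule: n·r·B > C, so the trait is favored while C < n·r·B = 2·0.25·0.57 = 0.285.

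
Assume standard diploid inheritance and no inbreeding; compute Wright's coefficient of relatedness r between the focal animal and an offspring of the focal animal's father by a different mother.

Each parent–offspring link contributes a factor of 1/2, and independent paths through distinct common ancestors add.
Half-sibs share one parent — one path of length 2: r = (1/2)^2 = 1/4.

0.25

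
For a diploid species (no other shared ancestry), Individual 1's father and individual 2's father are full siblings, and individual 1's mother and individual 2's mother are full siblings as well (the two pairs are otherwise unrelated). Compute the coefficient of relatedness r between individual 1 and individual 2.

Wright's path rule: contributions from independent ancestry routes add.
Individual 1 and individual 2 are related in two ways: first cousins through their fathers (r = 1/8) and first cousins through their mothers (r = 1/8) — i.e. double first cousins.
r = 1/8 + 1/8 = 1/4 = 0.25.

0.25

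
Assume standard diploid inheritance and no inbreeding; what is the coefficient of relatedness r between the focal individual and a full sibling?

0.5

Each parent–offspring link contributes a factor of 1/2, and independent paths through distinct common ancestors add.
Full sibs share both parents — two paths of length 2: r = 2·(1/2)^2 = 1/2.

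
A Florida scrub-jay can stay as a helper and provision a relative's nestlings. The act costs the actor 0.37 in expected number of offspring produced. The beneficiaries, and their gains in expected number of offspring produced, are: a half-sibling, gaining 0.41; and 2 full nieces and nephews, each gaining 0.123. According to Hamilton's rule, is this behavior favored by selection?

No

Hamilton's rule: the trait is favored when the sum of r·B over every recipient exceeds the actor's cost C.
r to a half-sibling = 0.25 (half-sibs share one parent — one path of length 2: r = (1/2)^2 = 1/4).
r to a full niece or nephew = 0.25 (full aunt/uncle↔niece/nephew: two paths of length 3 through the shared grandparent pair: r = 2·(1/2)^3 = 1/4).
Summing one r·B term per recipient: 1·0.25·0.41 + 2·0.25·0.123 = 0.164.
0.164 < 0.37: the indirect benefit is less than the cost.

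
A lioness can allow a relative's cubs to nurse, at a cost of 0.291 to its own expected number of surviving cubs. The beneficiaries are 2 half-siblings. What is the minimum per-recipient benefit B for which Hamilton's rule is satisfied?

0.582

r to a half-sibling = 0.25 (half-sibs share one parent — one path of length 2: r = (1/2)^2 = 1/4).
Hamilton's rule with n recipients of equal r: n·r·B > C, so B > C/(n·r) = 0.291/(2·0.25) = 0.582.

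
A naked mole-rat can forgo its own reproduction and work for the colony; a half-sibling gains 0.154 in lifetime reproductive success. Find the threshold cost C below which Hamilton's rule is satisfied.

0.0385

r to a half-sibling = 0.25 (half-sibs share one parent — one path of length 2: r = (1/2)^2 = 1/4).
Hamilton's rule: n·r·B > C, so the trait is favored while C < n·r·B = 1·0.25·0.154 = 0.0385.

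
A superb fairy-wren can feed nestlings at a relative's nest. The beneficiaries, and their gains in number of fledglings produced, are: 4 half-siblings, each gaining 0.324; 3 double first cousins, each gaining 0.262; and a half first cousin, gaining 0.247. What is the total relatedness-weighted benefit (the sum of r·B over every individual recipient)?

0.5359375

r to a half-sibling = 0.25 (half-sibs share one parent — one path of length 2: r = (1/2)^2 = 1/4).
r to a double first cousin = 0.25 (double first cousins share both grandparent pairs — four paths of length 4: r = 4·(1/2)^4 = 1/4).
r to a half first cousin = 1/16 (half first cousins share one grandparent — one path of length 4: r = (1/2)^4 = 1/16).
Summing one r·B term per recipient: 4·0.25·0.324 + 3·0.25·0.262 + 1·0.0625·0.247 = 0.5359375.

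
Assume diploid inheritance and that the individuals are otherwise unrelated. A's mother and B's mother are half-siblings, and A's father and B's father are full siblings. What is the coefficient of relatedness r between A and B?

Relatedness sums over independent paths through distinct common ancestors.
A and B are related in two ways: half first cousins through their mothers (r = 1/16) and first cousins through their fathers (r = 1/8).
r = 1/16 + 1/8 = 3/16 = 0.1875.

0.1875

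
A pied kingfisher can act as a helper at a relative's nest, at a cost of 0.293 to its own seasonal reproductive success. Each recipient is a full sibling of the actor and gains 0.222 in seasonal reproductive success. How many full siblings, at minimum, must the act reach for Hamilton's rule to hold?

r to a full sibling = 1/2 (full sibs share both parents — two paths of length 2: r = 2·(1/2)^2 = 1/2).
Hamilton's rule: n·r·B > C  ⇒  n > C/(r·B) = 0.293/(0.5·0.222) = 2.64.
The smallest integer exceeding 2.64 is 3.

3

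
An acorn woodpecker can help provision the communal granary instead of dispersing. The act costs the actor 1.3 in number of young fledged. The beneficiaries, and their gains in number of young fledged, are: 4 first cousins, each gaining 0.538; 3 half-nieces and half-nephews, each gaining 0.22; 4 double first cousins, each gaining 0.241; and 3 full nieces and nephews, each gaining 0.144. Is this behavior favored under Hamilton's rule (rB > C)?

No

Hamilton's rule: the trait is favored when the sum of r·B over every recipient exceeds the actor's cost C.
r to a first cousin = 0.125 (first cousins share one grandparent pair — two paths of length 4: r = 2·(1/2)^4 = 1/8).
r to a half-niece or half-nephew = 1/8 (half-aunt/uncle↔niece/nephew: one path of length 3: r = (1/2)^3 = 1/8).
r to a double first cousin = 0.25 (double first cousins share both grandparent pairs — four paths of length 4: r = 4·(1/2)^4 = 1/4).
r to a full niece or nephew = 1/4 (full aunt/uncle↔niece/nephew: two paths of length 3 through the shared grandparent pair: r = 2·(1/2)^3 = 1/4).
Summing one r·B term per recipient: 4·0.125·0.538 + 3·0.125·0.22 + 4·0.25·0.241 + 3·0.25·0.144 = 0.7005.
0.7005 < 1.3: the indirect benefit is less than the cost.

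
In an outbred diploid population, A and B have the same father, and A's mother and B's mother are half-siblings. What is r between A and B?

Relatedness sums over independent paths through distinct common ancestors.
A and B are related in two ways: half-sibs through their shared father (r = 1/4) and half first cousins through their mothers (r = 1/16).
r = 1/4 + 1/16 = 0.3125.

0.3125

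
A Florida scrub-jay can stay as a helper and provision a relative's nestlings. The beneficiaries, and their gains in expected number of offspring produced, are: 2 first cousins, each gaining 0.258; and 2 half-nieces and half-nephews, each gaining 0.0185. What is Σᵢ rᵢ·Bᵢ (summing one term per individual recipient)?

0.069125

r to a first cousin = 0.125 (first cousins share one grandparent pair — two paths of length 4: r = 2·(1/2)^4 = 1/8).
r to a half-niece or half-nephew = 1/8 (half-aunt/uncle↔niece/nephew: one path of length 3: r = (1/2)^3 = 1/8).
Summing one r·B term per recipient: 2·0.125·0.258 + 2·0.125·0.0185 = 0.069125.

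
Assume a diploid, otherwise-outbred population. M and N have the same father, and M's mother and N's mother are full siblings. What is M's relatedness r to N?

Independent pedigree routes through distinct common ancestors add.
M and N are related in two ways: half-sibs through their shared father (r = 1/4) and first cousins through their mothers (r = 1/8).
r = 1/4 + 1/8 = 3/8 = 0.375.

0.375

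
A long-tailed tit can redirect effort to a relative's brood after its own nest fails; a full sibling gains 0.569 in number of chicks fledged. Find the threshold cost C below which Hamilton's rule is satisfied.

r to a full sibling = 1/2 (full sibs share both parents — two paths of length 2: r = 2·(1/2)^2 = 1/2).
Hamilton's rule: n·r·B > C, so the trait is favored while C < n·r·B = 1·0.5·0.569 = 0.2845.

0.2845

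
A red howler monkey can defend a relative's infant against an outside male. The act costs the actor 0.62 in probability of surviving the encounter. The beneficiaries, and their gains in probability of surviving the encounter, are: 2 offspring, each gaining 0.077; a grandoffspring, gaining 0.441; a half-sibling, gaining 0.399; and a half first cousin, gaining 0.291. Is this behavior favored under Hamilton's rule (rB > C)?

No

Hamilton's rule: the trait is favored when the sum of r·B over every recipient exceeds the actor's cost C.
r to an offspring = 1/2 (one parent–offspring link: r = (1/2)^1 = 1/2).
r to a grandoffspring = 1/4 (two parent–offspring links: r = (1/2)^2 = 1/4).
r to a half-sibling = 1/4 (half-sibs share one parent — one path of length 2: r = (1/2)^2 = 1/4).
r to a half first cousin = 1/16 (half first cousins share one grandparent — one path of length 4: r = (1/2)^4 = 1/16).
Summing one r·B term per recipient: 2·0.5·0.077 + 1·0.25·0.441 + 1·0.25·0.399 + 1·0.0625·0.291 = 0.3051875.
0.3051875 < 0.62: the indirect benefit is less than the cost.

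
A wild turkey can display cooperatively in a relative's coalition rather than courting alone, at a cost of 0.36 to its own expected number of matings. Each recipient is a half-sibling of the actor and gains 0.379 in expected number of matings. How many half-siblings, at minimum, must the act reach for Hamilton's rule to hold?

4

r to a half-sibling = 0.25 (half-sibs share one parent — one path of length 2: r = (1/2)^2 = 1/4).
Hamilton's rule: n·r·B > C  ⇒  n > C/(r·B) = 0.36/(0.25·0.379) = 3.799.
The smallest integer exceeding 3.799 is 4.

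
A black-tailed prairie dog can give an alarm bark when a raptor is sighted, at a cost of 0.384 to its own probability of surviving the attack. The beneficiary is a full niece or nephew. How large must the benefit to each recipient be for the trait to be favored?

r to a full niece or nephew = 1/4 (full aunt/uncle↔niece/nephew: two paths of length 3 through the shared grandparent pair: r = 2·(1/2)^3 = 1/4).
Hamilton's rule with n recipients of equal r: n·r·B > C, so B > C/(n·r) = 0.384/(1·0.25) = 1.536.

1.536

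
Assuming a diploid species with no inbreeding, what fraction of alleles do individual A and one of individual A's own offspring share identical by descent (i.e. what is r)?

0.5

Each parent–offspring link contributes a factor of 1/2, and independent paths through distinct common ancestors add.
One parent–offspring link: r = (1/2)^1 = 1/2.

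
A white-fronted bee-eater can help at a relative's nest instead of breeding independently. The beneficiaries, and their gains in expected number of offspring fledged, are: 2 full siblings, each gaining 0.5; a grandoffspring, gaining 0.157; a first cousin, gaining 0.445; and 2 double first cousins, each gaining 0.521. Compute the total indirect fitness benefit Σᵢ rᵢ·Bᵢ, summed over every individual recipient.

r to a full sibling = 1/2 (full sibs share both parents — two paths of length 2: r = 2·(1/2)^2 = 1/2).
r to a grandoffspring = 0.25 (two parent–offspring links: r = (1/2)^2 = 1/4).
r to a first cousin = 1/8 (first cousins share one grandparent pair — two paths of length 4: r = 2·(1/2)^4 = 1/8).
r to a double first cousin = 1/4 (double first cousins share both grandparent pairs — four paths of length 4: r = 4·(1/2)^4 = 1/4).
Summing one r·B term per recipient: 2·0.5·0.5 + 1·0.25·0.157 + 1·0.125·0.445 + 2·0.25·0.521 = 0.855375.

0.855375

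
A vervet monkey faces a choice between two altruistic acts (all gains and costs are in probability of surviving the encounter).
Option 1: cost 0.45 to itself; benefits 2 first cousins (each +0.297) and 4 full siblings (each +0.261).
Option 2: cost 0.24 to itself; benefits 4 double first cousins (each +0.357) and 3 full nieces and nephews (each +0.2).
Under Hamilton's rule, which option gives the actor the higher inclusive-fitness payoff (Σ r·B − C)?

Option 1: r to a first cousin = 0.125.
Option 1: r to a full sibling = 0.5.
Option 1: Σ r·B − C = (2·0.125·0.297 + 4·0.5·0.261) − 0.45 = 0.14625.
Option 2: r to a double first cousin = 0.25.
Option 2: r to a full niece or nephew = 0.25.
Option 2: Σ r·B − C = (4·0.25·0.357 + 3·0.25·0.2) − 0.24 = 0.267.
Option 2 has the higher net inclusive-fitness payoff.

Option 2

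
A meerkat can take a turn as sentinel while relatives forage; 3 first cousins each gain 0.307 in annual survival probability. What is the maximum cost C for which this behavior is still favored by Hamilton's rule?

0.115125

r to a first cousin = 1/8 (first cousins share one grandparent pair — two paths of length 4: r = 2·(1/2)^4 = 1/8).
Hamilton's rule: n·r·B > C, so the trait is favored while C < n·r·B = 3·0.125·0.307 = 0.115125.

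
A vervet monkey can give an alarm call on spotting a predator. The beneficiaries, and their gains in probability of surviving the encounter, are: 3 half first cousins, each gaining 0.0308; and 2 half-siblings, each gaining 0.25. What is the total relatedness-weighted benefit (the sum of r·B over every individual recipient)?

r to a half first cousin = 1/16 (half first cousins share one grandparent — one path of length 4: r = (1/2)^4 = 1/16).
r to a half-sibling = 0.25 (half-sibs share one parent — one path of length 2: r = (1/2)^2 = 1/4).
Summing one r·B term per recipient: 3·0.0625·0.0308 + 2·0.25·0.25 = 0.130775.

0.130775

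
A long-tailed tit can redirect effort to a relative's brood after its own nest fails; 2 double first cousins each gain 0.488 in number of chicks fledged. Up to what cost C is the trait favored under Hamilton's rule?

0.244

r to a double first cousin = 1/4 (double first cousins share both grandparent pairs — four paths of length 4: r = 4·(1/2)^4 = 1/4).
Hamilton's rule: n·r·B > C, so the trait is favored while C < n·r·B = 2·0.25·0.488 = 0.244.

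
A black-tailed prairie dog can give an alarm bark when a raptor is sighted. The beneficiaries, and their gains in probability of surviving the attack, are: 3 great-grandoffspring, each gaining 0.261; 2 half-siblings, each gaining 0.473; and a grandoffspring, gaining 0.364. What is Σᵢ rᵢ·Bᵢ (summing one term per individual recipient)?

0.425375

r to a great-grandoffspring = 1/8 (three parent–offspring links: r = (1/2)^3 = 1/8).
r to a half-sibling = 0.25 (half-sibs share one parent — one path of length 2: r = (1/2)^2 = 1/4).
r to a grandoffspring = 0.25 (two parent–offspring links: r = (1/2)^2 = 1/4).
Summing one r·B term per recipient: 3·0.125·0.261 + 2·0.25·0.473 + 1·0.25·0.364 = 0.425375.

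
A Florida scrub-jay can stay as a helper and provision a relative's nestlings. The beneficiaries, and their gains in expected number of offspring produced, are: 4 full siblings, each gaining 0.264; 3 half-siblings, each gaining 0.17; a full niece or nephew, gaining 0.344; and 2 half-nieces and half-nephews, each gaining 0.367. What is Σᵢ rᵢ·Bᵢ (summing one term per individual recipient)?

0.83325

r to a full sibling = 1/2 (full sibs share both parents — two paths of length 2: r = 2·(1/2)^2 = 1/2).
r to a half-sibling = 0.25 (half-sibs share one parent — one path of length 2: r = (1/2)^2 = 1/4).
r to a full niece or nephew = 1/4 (full aunt/uncle↔niece/nephew: two paths of length 3 through the shared grandparent pair: r = 2·(1/2)^3 = 1/4).
r to a half-niece or half-nephew = 0.125 (half-aunt/uncle↔niece/nephew: one path of length 3: r = (1/2)^3 = 1/8).
Summing one r·B term per recipient: 4·0.5·0.264 + 3·0.25·0.17 + 1·0.25·0.344 + 2·0.125·0.367 = 0.83325.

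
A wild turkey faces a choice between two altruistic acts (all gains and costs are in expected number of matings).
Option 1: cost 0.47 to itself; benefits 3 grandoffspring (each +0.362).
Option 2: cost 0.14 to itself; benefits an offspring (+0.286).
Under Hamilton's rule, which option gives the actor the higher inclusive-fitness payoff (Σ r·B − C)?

Option 2

Option 1: r to a grandoffspring = 0.25.
Option 1: Σ r·B − C = (3·0.25·0.362) − 0.47 = -0.1985.
Option 2: r to an offspring = 0.5.
Option 2: Σ r·B − C = (1·0.5·0.286) − 0.14 = 0.003.
Option 2 has the higher net inclusive-fitness payoff.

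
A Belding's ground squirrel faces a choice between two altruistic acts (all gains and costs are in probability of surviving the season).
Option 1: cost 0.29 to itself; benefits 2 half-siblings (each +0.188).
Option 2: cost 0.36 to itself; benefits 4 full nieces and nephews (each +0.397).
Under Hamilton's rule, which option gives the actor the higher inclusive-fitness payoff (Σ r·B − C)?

Option 2

Option 1: r to a half-sibling = 0.25.
Option 1: Σ r·B − C = (2·0.25·0.188) − 0.29 = -0.196.
Option 2: r to a full niece or nephew = 0.25.
Option 2: Σ r·B − C = (4·0.25·0.397) − 0.36 = 0.037.
Option 2 has the higher net inclusive-fitness payoff.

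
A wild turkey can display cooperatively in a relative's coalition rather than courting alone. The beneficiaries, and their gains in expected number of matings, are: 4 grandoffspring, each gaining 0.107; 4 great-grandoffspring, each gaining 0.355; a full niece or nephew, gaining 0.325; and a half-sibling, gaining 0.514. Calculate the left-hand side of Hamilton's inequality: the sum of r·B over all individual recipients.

0.49425

r to a grandoffspring = 1/4 (two parent–offspring links: r = (1/2)^2 = 1/4).
r to a great-grandoffspring = 0.125 (three parent–offspring links: r = (1/2)^3 = 1/8).
r to a full niece or nephew = 0.25 (full aunt/uncle↔niece/nephew: two paths of length 3 through the shared grandparent pair: r = 2·(1/2)^3 = 1/4).
r to a half-sibling = 0.25 (half-sibs share one parent — one path of length 2: r = (1/2)^2 = 1/4).
Summing one r·B term per recipient: 4·0.25·0.107 + 4·0.125·0.355 + 1·0.25·0.325 + 1·0.25·0.514 = 0.49425.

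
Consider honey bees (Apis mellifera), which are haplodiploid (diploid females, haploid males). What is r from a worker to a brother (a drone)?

0.25

Her haploid brother carries none of their father's genes and a random half of their mother's genome; that half matches the maternal half of her own genome with probability 1/2: r = 1/2 · 1/2 = 1/4.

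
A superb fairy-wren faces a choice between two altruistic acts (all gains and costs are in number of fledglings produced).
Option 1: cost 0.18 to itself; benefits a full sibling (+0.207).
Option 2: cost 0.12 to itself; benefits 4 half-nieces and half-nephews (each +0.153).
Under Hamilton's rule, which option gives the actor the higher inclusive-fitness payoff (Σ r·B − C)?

Option 2

Option 1: r to a full sibling = 0.5.
Option 1: Σ r·B − C = (1·0.5·0.207) − 0.18 = -0.0765.
Option 2: r to a half-niece or half-nephew = 0.125.
Option 2: Σ r·B − C = (4·0.125·0.153) − 0.12 = -0.0435.
Option 2 has the higher net inclusive-fitness payoff.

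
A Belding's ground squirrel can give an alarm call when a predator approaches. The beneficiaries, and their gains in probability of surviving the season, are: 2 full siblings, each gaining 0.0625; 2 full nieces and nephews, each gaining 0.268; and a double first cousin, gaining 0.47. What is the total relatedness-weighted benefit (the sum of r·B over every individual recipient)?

r to a full sibling = 1/2 (full sibs share both parents — two paths of length 2: r = 2·(1/2)^2 = 1/2).
r to a full niece or nephew = 0.25 (full aunt/uncle↔niece/nephew: two paths of length 3 through the shared grandparent pair: r = 2·(1/2)^3 = 1/4).
r to a double first cousin = 1/4 (double first cousins share both grandparent pairs — four paths of length 4: r = 4·(1/2)^4 = 1/4).
Summing one r·B term per recipient: 2·0.5·0.0625 + 2·0.25·0.268 + 1·0.25·0.47 = 0.314.

0.314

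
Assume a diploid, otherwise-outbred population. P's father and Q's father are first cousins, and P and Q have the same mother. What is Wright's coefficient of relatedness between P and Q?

0.28125

With two independent routes of shared ancestry, r is the sum of the two contributions.
P and Q are related in two ways: second cousins through their fathers (r = 1/32) and half-sibs through their shared mother (r = 1/4).
r = 1/32 + 1/4 = 0.28125.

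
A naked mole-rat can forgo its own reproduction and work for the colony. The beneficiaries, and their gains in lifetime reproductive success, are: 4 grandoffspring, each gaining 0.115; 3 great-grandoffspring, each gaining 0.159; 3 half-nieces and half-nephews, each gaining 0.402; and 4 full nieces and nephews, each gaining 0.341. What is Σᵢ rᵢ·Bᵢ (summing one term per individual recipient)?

0.666375

r to a grandoffspring = 0.25 (two parent–offspring links: r = (1/2)^2 = 1/4).
r to a great-grandoffspring = 1/8 (three parent–offspring links: r = (1/2)^3 = 1/8).
r to a half-niece or half-nephew = 0.125 (half-aunt/uncle↔niece/nephew: one path of length 3: r = (1/2)^3 = 1/8).
r to a full niece or nephew = 0.25 (full aunt/uncle↔niece/nephew: two paths of length 3 through the shared grandparent pair: r = 2·(1/2)^3 = 1/4).
Summing one r·B term per recipient: 4·0.25·0.115 + 3·0.125·0.159 + 3·0.125·0.402 + 4·0.25·0.341 = 0.666375.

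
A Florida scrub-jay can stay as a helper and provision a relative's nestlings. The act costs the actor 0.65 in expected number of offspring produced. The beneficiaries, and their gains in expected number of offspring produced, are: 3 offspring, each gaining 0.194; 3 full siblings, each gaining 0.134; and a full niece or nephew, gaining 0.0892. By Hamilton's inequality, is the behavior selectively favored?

No

Hamilton's rule: the trait is favored when the sum of r·B over every recipient exceeds the actor's cost C.
r to an offspring = 1/2 (one parent–offspring link: r = (1/2)^1 = 1/2).
r to a full sibling = 1/2 (full sibs share both parents — two paths of length 2: r = 2·(1/2)^2 = 1/2).
r to a full niece or nephew = 0.25 (full aunt/uncle↔niece/nephew: two paths of length 3 through the shared grandparent pair: r = 2·(1/2)^3 = 1/4).
Summing one r·B term per recipient: 3·0.5·0.194 + 3·0.5·0.134 + 1·0.25·0.0892 = 0.5143.
0.5143 < 0.65: the indirect benefit is less than the cost.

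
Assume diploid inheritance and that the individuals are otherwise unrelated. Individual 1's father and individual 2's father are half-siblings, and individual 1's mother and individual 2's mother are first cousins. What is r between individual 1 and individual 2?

With two independent routes of shared ancestry, r is the sum of the two contributions.
Individual 1 and individual 2 are related in two ways: half first cousins through their fathers (r = 1/16) and second cousins through their mothers (r = 1/32).
r = 1/16 + 1/32 = 3/32 = 0.09375.

0.09375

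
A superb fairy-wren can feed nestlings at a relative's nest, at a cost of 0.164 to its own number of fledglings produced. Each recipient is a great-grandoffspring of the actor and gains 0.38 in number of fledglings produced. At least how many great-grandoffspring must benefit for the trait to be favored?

4

r to a great-grandoffspring = 1/8 (three parent–offspring links: r = (1/2)^3 = 1/8).
Hamilton's rule: n·r·B > C  ⇒  n > C/(r·B) = 0.164/(0.125·0.38) = 3.453.
The smallest integer exceeding 3.453 is 4.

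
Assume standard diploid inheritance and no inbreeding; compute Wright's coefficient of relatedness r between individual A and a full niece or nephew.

0.25

Full aunt/uncle↔niece/nephew: two paths of length 3 through the shared grandparent pair: r = 2·(1/2)^3 = 1/4.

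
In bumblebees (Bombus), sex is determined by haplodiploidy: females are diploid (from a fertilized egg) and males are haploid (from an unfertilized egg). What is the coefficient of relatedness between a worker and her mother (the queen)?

One meiotic link between diploid queen and diploid daughter: r = 1/2.

0.5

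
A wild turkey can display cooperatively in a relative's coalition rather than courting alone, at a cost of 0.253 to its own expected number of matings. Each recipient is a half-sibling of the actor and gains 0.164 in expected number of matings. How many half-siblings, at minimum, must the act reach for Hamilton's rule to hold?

r to a half-sibling = 1/4 (half-sibs share one parent — one path of length 2: r = (1/2)^2 = 1/4).
Hamilton's rule: n·r·B > C  ⇒  n > C/(r·B) = 0.253/(0.25·0.164) = 6.171.
The smallest integer exceeding 6.171 is 7.

7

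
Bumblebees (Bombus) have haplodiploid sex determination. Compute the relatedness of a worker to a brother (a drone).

0.25

Her haploid brother carries none of their father's genes and a random half of their mother's genome; that half matches the maternal half of her own genome with probability 1/2: r = 1/2 · 1/2 = 1/4.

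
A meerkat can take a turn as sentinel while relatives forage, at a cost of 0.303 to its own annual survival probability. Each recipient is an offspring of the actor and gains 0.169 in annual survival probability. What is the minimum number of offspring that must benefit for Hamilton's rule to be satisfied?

r to an offspring = 0.5 (one parent–offspring link: r = (1/2)^1 = 1/2).
Hamilton's rule: n·r·B > C  ⇒  n > C/(r·B) = 0.303/(0.5·0.169) = 3.586.
The smallest integer exceeding 3.586 is 4.

4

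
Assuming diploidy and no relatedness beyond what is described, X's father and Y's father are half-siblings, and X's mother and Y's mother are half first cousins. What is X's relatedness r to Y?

Wright's path rule: contributions from independent ancestry routes add.
X and Y are related in two ways: half first cousins through their fathers (r = 1/16) and half second cousins through their mothers (r = 1/64).
r = 1/16 + 1/64 = 5/64 = 0.078125.

0.078125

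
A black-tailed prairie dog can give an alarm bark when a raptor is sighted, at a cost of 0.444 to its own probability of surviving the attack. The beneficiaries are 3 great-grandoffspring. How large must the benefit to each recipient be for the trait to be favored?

r to a great-grandoffspring = 0.125 (three parent–offspring links: r = (1/2)^3 = 1/8).
Hamilton's rule with n recipients of equal r: n·r·B > C, so B > C/(n·r) = 0.444/(3·0.125) = 1.184.

1.184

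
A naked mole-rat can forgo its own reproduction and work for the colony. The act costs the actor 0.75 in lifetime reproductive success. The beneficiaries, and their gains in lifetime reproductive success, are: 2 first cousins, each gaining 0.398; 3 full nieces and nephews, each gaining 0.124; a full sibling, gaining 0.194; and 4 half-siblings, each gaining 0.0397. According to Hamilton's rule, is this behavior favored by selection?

No

Hamilton's rule: the trait is favored when the sum of r·B over every recipient exceeds the actor's cost C.
r to a first cousin = 0.125 (first cousins share one grandparent pair — two paths of length 4: r = 2·(1/2)^4 = 1/8).
r to a full niece or nephew = 0.25 (full aunt/uncle↔niece/nephew: two paths of length 3 through the shared grandparent pair: r = 2·(1/2)^3 = 1/4).
r to a full sibling = 1/2 (full sibs share both parents — two paths of length 2: r = 2·(1/2)^2 = 1/2).
r to a half-sibling = 1/4 (half-sibs share one parent — one path of length 2: r = (1/2)^2 = 1/4).
Summing one r·B term per recipient: 2·0.125·0.398 + 3·0.25·0.124 + 1·0.5·0.194 + 4·0.25·0.0397 = 0.3292.
0.3292 < 0.75: the indirect benefit is less than the cost.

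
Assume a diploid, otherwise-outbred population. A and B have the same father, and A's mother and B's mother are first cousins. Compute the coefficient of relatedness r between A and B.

Independent pedigree routes through distinct common ancestors add.
A and B are related in two ways: half-sibs through their shared father (r = 1/4) and second cousins through their mothers (r = 1/32).
r = 1/4 + 1/32 = 9/32 = 0.28125.

0.28125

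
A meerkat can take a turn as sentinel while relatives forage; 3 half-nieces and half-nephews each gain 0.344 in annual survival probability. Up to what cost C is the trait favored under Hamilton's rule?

0.129

r to a half-niece or half-nephew = 1/8 (half-aunt/uncle↔niece/nephew: one path of length 3: r = (1/2)^3 = 1/8).
Hamilton's rule: n·r·B > C, so the trait is favored while C < n·r·B = 3·0.125·0.344 = 0.129.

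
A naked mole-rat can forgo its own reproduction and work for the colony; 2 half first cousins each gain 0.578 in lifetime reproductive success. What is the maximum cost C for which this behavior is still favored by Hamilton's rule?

0.07225

r to a half first cousin = 1/16 (half first cousins share one grandparent — one path of length 4: r = (1/2)^4 = 1/16).
Hamilton's rule: n·r·B > C, so the trait is favored while C < n·r·B = 2·0.0625·0.578 = 0.07225.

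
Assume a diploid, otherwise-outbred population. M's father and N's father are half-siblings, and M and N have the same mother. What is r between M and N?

0.3125

With two independent routes of shared ancestry, r is the sum of the two contributions.
M and N are related in two ways: half first cousins through their fathers (r = 1/16) and half-sibs through their shared mother (r = 1/4).
r = 1/16 + 1/4 = 0.3125.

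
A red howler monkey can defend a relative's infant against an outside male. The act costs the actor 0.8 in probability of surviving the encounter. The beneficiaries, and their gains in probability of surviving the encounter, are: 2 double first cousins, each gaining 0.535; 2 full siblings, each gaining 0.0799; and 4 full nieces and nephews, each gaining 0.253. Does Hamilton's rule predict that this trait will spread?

Hamilton's rule: the trait is favored when the sum of r·B over every recipient exceeds the actor's cost C.
r to a double first cousin = 0.25 (double first cousins share both grandparent pairs — four paths of length 4: r = 4·(1/2)^4 = 1/4).
r to a full sibling = 0.5 (full sibs share both parents — two paths of length 2: r = 2·(1/2)^2 = 1/2).
r to a full niece or nephew = 0.25 (full aunt/uncle↔niece/nephew: two paths of length 3 through the shared grandparent pair: r = 2·(1/2)^3 = 1/4).
Summing one r·B term per recipient: 2·0.25·0.535 + 2·0.5·0.0799 + 4·0.25·0.253 = 0.6004.
0.6004 < 0.8: the indirect benefit is less than the cost.

No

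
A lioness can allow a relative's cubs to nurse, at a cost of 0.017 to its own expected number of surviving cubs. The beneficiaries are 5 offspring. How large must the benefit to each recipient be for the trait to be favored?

r to an offspring = 1/2 (one parent–offspring link: r = (1/2)^1 = 1/2).
Hamilton's rule with n recipients of equal r: n·r·B > C, so B > C/(n·r) = 0.017/(5·0.5) = 0.0068.

0.0068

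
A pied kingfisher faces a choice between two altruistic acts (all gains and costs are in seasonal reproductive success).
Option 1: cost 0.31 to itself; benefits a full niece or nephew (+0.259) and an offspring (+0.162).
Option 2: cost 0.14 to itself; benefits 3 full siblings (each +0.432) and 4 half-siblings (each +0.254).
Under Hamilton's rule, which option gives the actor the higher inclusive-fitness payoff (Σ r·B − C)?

Option 2

Option 1: r to a full niece or nephew = 0.25.
Option 1: r to an offspring = 0.5.
Option 1: Σ r·B − C = (1·0.25·0.259 + 1·0.5·0.162) − 0.31 = -0.16425.
Option 2: r to a full sibling = 0.5.
Option 2: r to a half-sibling = 0.25.
Option 2: Σ r·B − C = (3·0.5·0.432 + 4·0.25·0.254) − 0.14 = 0.762.
Option 2 has the higher net inclusive-fitness payoff.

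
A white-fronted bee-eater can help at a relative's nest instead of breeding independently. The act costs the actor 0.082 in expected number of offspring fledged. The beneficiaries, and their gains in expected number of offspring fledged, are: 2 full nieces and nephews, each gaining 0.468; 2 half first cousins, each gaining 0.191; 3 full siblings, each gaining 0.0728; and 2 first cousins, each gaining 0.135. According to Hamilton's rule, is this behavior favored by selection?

Hamilton's rule: the trait is favored when the sum of r·B over every recipient exceeds the actor's cost C.
r to a full niece or nephew = 0.25 (full aunt/uncle↔niece/nephew: two paths of length 3 through the shared grandparent pair: r = 2·(1/2)^3 = 1/4).
r to a half first cousin = 1/16 (half first cousins share one grandparent — one path of length 4: r = (1/2)^4 = 1/16).
r to a full sibling = 1/2 (full sibs share both parents — two paths of length 2: r = 2·(1/2)^2 = 1/2).
r to a first cousin = 1/8 (first cousins share one grandparent pair — two paths of length 4: r = 2·(1/2)^4 = 1/8).
Summing one r·B term per recipient: 2·0.25·0.468 + 2·0.0625·0.191 + 3·0.5·0.0728 + 2·0.125·0.135 = 0.400825.
0.400825 > 0.082: the indirect benefit exceeds the cost.

Yes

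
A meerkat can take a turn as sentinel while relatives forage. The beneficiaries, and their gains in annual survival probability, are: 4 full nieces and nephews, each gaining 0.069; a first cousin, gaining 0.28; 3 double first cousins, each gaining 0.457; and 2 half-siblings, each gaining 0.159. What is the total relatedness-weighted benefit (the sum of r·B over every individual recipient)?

r to a full niece or nephew = 1/4 (full aunt/uncle↔niece/nephew: two paths of length 3 through the shared grandparent pair: r = 2·(1/2)^3 = 1/4).
r to a first cousin = 0.125 (first cousins share one grandparent pair — two paths of length 4: r = 2·(1/2)^4 = 1/8).
r to a double first cousin = 1/4 (double first cousins share both grandparent pairs — four paths of length 4: r = 4·(1/2)^4 = 1/4).
r to a half-sibling = 1/4 (half-sibs share one parent — one path of length 2: r = (1/2)^2 = 1/4).
Summing one r·B term per recipient: 4·0.25·0.069 + 1·0.125·0.28 + 3·0.25·0.457 + 2·0.25·0.159 = 0.52625.

0.52625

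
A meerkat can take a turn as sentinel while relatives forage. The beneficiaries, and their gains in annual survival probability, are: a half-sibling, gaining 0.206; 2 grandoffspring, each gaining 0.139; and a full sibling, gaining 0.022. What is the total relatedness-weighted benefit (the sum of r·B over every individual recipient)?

r to a half-sibling = 1/4 (half-sibs share one parent — one path of length 2: r = (1/2)^2 = 1/4).
r to a grandoffspring = 1/4 (two parent–offspring links: r = (1/2)^2 = 1/4).
r to a full sibling = 1/2 (full sibs share both parents — two paths of length 2: r = 2·(1/2)^2 = 1/2).
Summing one r·B term per recipient: 1·0.25·0.206 + 2·0.25·0.139 + 1·0.5·0.022 = 0.132.

0.132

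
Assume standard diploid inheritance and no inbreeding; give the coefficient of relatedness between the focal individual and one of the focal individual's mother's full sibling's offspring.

0.125

Each parent–offspring link contributes a factor of 1/2, and independent paths through distinct common ancestors add.
First cousins share one grandparent pair — two paths of length 4: r = 2·(1/2)^4 = 1/8.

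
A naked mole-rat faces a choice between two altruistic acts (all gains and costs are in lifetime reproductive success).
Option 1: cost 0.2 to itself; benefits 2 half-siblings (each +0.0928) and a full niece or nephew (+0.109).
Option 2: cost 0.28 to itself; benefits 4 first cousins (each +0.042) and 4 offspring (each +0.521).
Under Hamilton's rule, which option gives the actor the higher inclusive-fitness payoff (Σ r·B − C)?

Option 2

Option 1: r to a half-sibling = 0.25.
Option 1: r to a full niece or nephew = 0.25.
Option 1: Σ r·B − C = (2·0.25·0.0928 + 1·0.25·0.109) − 0.2 = -0.12635.
Option 2: r to a first cousin = 0.125.
Option 2: r to an offspring = 0.5.
Option 2: Σ r·B − C = (4·0.125·0.042 + 4·0.5·0.521) − 0.28 = 0.783.
Option 2 has the higher net inclusive-fitness payoff.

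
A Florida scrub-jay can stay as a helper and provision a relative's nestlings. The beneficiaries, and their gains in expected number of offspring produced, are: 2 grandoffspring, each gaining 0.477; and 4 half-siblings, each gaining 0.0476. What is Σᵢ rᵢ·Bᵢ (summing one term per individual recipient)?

r to a grandoffspring = 0.25 (two parent–offspring links: r = (1/2)^2 = 1/4).
r to a half-sibling = 1/4 (half-sibs share one parent — one path of length 2: r = (1/2)^2 = 1/4).
Summing one r·B term per recipient: 2·0.25·0.477 + 4·0.25·0.0476 = 0.2861.

0.2861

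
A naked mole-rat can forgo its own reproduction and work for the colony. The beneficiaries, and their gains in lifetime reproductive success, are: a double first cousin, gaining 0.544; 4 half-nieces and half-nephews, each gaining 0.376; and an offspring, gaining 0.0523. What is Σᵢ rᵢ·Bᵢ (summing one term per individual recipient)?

0.35015

r to a double first cousin = 1/4 (double first cousins share both grandparent pairs — four paths of length 4: r = 4·(1/2)^4 = 1/4).
r to a half-niece or half-nephew = 1/8 (half-aunt/uncle↔niece/nephew: one path of length 3: r = (1/2)^3 = 1/8).
r to an offspring = 0.5 (one parent–offspring link: r = (1/2)^1 = 1/2).
Summing one r·B term per recipient: 1·0.25·0.544 + 4·0.125·0.376 + 1·0.5·0.0523 = 0.35015.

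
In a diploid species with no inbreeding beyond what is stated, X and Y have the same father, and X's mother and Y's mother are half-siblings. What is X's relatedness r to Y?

Relatedness sums over independent paths through distinct common ancestors.
X and Y are related in two ways: half-sibs through their shared father (r = 1/4) and half first cousins through their mothers (r = 1/16).
r = 1/4 + 1/16 = 0.3125.

0.3125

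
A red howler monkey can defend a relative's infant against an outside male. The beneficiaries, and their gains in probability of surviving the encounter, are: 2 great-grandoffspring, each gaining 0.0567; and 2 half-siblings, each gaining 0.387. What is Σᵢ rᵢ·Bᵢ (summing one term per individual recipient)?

r to a great-grandoffspring = 0.125 (three parent–offspring links: r = (1/2)^3 = 1/8).
r to a half-sibling = 0.25 (half-sibs share one parent — one path of length 2: r = (1/2)^2 = 1/4).
Summing one r·B term per recipient: 2·0.125·0.0567 + 2·0.25·0.387 = 0.207675.

0.207675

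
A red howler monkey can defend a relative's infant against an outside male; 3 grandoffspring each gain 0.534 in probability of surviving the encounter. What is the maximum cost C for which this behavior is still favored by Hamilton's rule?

r to a grandoffspring = 1/4 (two parent–offspring links: r = (1/2)^2 = 1/4).
Hamilton's rule: n·r·B > C, so the trait is favored while C < n·r·B = 3·0.25·0.534 = 0.4005.

0.4005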